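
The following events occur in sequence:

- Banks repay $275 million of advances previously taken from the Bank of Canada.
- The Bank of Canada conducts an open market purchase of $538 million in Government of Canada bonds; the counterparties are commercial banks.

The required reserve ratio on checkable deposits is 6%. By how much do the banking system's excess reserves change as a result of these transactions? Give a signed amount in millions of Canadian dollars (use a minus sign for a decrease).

Discount-window repayment $275 million: reserves −$275M, deposits 0.
OMO purchase (from banks) $538 million: reserves +$538M, deposits 0.
Totals: Δreserves = +$263M, Δdeposits = 0.
Δrequired reserves = 6% × 0 = 0.
Δexcess reserves = Δreserves − Δrequired = +$263M − (0) = +$263 million.

+$263 million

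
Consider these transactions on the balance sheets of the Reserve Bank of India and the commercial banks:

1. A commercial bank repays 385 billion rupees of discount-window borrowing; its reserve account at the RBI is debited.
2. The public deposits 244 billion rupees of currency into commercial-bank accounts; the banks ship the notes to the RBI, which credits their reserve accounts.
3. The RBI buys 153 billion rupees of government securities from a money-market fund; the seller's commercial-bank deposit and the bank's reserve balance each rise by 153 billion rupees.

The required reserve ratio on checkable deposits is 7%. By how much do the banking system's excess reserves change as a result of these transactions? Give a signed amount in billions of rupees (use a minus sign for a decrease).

Discount-window repayment 385 billion rupees: reserves −385B, deposits 0.
Currency deposit 244 billion rupees: reserves +244B, deposits +244B.
Asset purchase (from non-banks) 153 billion rupees: reserves +153B, deposits +153B.
Totals: Δreserves = +12B, Δdeposits = +397B.
Δrequired reserves = 7% × +397B = +27.79B.
Δexcess reserves = Δreserves − Δrequired = +12B − (+27.79B) = -15.79 billion.

-15.79 billion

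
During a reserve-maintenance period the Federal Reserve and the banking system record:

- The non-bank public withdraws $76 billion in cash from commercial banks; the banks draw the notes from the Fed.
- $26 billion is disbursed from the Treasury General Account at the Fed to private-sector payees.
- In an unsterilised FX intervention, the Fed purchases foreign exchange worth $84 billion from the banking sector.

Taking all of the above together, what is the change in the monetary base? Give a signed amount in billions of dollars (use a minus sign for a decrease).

Currency withdrawal $76 billion: just a shift between currency and reserves — both are base money → 0.
Government spending $26 billion: a non-base liability converts back to reserves → +$26B.
FX purchase $84 billion: Fed balance sheet expands → +$84B.
Net: 0 + 26 + 84 = +$110 billion.

+$110 billion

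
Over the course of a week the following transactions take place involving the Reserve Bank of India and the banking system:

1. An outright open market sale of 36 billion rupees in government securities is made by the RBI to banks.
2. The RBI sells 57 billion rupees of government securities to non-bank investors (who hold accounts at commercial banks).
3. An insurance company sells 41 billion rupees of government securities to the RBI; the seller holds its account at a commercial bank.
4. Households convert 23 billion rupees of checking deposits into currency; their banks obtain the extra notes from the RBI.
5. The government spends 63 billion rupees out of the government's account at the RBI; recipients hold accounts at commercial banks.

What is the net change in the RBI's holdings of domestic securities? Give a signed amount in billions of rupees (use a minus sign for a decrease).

OMO sale (to banks) 36 billion rupees: securities removed from the RBI's portfolio → −36B.
Asset sale (to non-banks) 57 billion rupees: securities removed from the RBI's portfolio → −57B.
Asset purchase (from non-banks) 41 billion rupees: securities added to the RBI's portfolio → +41B.
Currency withdrawal 23 billion rupees: the RBI's securities portfolio is untouched → 0.
Government spending 63 billion rupees: the RBI's securities portfolio is untouched → 0.
Net: −36 − 57 + 41 + 0 + 0 = -52 billion.

-52 billion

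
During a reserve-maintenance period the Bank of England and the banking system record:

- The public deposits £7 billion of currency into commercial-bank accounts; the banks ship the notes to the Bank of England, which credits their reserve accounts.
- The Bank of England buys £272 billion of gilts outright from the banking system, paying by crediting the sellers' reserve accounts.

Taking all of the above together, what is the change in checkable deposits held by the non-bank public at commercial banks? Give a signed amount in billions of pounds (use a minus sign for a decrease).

Bank of England balance sheet:
  Assets:      Securities +£272B
  Liabilities: Bank reserves +£279B, Currency in circulation −£7B
Commercial banking system:
  Assets:      Reserves at CB +£279B, Securities −£272B
  Liabilities: Checkable deposits +£7B
So the change in checkable deposits held by the non-bank public at commercial banks is +£7 billion.

+£7 billion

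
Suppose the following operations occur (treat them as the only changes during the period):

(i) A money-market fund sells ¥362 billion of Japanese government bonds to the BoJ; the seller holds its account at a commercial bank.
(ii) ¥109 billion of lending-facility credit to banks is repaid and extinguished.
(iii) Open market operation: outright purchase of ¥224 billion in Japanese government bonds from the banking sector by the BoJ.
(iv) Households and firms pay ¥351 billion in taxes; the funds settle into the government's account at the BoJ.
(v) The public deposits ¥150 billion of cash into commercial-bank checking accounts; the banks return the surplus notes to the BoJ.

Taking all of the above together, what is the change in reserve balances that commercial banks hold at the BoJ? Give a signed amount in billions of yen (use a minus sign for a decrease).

+¥276 billion

Asset purchase (from non-banks) ¥362 billion: the BoJ pays by crediting reserve accounts → +¥362B.
Discount-window repayment ¥109 billion: repayment is debited from reserves → −¥109B.
OMO purchase (from banks) ¥224 billion: the BoJ pays by crediting reserve accounts → +¥224B.
Government account inflow ¥351 billion: funds move from bank reserves into the government account → −¥351B.
Currency deposit ¥150 billion: returned notes are swapped for reserve credit → +¥150B.
Net: 362 − 109 + 224 − 351 + 150 = +¥276 billion.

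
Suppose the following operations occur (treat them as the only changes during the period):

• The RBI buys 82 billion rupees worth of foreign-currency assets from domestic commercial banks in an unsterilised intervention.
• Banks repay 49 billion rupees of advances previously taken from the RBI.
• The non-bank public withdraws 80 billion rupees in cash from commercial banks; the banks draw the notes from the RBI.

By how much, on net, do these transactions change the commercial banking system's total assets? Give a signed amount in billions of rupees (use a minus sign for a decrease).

FX purchase 82 billion rupees: just an asset swap on bank balance sheets → 0.
Discount-window repayment 49 billion rupees: bank balance sheets shrink → −49B.
Currency withdrawal 80 billion rupees: bank balance sheets shrink → −80B.
Net: 0 − 49 − 80 = -129 billion.

-129 billion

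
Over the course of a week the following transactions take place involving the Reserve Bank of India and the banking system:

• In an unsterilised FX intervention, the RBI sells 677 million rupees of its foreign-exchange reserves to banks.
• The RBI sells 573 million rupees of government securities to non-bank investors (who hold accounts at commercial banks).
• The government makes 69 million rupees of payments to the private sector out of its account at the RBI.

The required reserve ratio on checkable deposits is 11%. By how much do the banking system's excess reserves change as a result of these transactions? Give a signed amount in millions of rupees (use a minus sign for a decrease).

FX sale 677 million rupees: reserves −677M, deposits 0.
Asset sale (to non-banks) 573 million rupees: reserves −573M, deposits −573M.
Government spending 69 million rupees: reserves +69M, deposits +69M.
Totals: Δreserves = −1181M, Δdeposits = −504M.
Δrequired reserves = 11% × −504M = −55.44M.
Δexcess reserves = Δreserves − Δrequired = −1181M − (−55.44M) = -1125.56 million.

-1125.56 million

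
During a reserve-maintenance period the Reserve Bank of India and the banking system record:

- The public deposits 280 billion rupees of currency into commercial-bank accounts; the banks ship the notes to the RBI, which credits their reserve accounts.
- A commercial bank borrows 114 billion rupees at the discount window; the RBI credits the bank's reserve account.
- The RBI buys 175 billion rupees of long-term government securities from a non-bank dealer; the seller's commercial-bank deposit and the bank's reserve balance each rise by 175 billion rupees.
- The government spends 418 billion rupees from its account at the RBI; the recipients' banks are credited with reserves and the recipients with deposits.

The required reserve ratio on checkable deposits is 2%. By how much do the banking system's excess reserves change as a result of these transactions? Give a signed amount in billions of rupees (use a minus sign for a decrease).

Currency deposit 280 billion rupees: reserves +280B, deposits +280B.
Discount-window loan 114 billion rupees: reserves +114B, deposits 0.
Asset purchase (from non-banks) 175 billion rupees: reserves +175B, deposits +175B.
Government spending 418 billion rupees: reserves +418B, deposits +418B.
Totals: Δreserves = +987B, Δdeposits = +873B.
Δrequired reserves = 2% × +873B = +17.46B.
Δexcess reserves = Δreserves − Δrequired = +987B − (+17.46B) = +969.54 billion.

+969.54 billion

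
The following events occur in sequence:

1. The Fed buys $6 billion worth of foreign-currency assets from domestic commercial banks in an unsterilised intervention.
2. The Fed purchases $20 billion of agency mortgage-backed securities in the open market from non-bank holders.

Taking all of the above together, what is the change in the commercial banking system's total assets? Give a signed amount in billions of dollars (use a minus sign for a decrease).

FX purchase $6 billion: just an asset swap on bank balance sheets → 0.
Asset purchase (from non-banks) $20 billion: bank balance sheets expand → +$20B.
Net: 0 + 20 = +$20 billion.

+$20 billion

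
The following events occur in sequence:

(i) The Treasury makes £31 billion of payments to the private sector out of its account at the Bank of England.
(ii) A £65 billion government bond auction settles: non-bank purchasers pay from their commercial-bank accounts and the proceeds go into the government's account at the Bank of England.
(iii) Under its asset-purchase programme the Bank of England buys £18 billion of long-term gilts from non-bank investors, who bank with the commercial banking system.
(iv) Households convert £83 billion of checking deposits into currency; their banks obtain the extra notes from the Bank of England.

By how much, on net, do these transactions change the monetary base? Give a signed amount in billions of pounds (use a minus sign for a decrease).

-£16 billion

Government spending £31 billion: a non-base liability converts back to reserves → +£31B.
Government account inflow £65 billion: reserves shift to a non-base liability → −£65B.
Asset purchase (from non-banks) £18 billion: Bank of England balance sheet expands → +£18B.
Currency withdrawal £83 billion: just a shift between currency and reserves — both are base money → 0.
Net: 31 − 65 + 18 + 0 = -£16 billion.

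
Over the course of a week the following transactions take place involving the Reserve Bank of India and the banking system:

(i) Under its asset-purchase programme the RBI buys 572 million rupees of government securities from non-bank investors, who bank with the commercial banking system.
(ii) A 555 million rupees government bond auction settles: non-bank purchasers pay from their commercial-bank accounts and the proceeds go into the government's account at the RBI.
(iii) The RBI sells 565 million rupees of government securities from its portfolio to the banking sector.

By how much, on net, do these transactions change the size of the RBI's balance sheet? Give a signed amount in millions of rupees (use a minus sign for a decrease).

Asset purchase (from non-banks) 572 million rupees: an RBI asset is acquired → +572M.
Government account inflow 555 million rupees: only the composition of liabilities changes → 0.
OMO sale (to banks) 565 million rupees: an RBI asset is shed → −565M.
Net: 572 + 0 − 565 = +7 million.

+7 million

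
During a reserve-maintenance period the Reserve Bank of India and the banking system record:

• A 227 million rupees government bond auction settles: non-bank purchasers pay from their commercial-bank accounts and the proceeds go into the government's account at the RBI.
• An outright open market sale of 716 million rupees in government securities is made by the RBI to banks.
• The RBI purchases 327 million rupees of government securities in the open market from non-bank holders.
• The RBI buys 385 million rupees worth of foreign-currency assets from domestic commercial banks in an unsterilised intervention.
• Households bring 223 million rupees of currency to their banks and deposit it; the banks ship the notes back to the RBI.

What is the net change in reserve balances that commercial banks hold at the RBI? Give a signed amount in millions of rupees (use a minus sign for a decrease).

Government account inflow 227 million rupees: funds move from bank reserves into the government account → −227M.
OMO sale (to banks) 716 million rupees: the buying banks pay out of their reserve balances → −716M.
Asset purchase (from non-banks) 327 million rupees: the RBI pays by crediting reserve accounts → +327M.
FX purchase 385 million rupees: the RBI pays by crediting reserve accounts → +385M.
Currency deposit 223 million rupees: returned notes are swapped for reserve credit → +223M.
Net: −227 − 716 + 327 + 385 + 223 = -8 million.

-8 million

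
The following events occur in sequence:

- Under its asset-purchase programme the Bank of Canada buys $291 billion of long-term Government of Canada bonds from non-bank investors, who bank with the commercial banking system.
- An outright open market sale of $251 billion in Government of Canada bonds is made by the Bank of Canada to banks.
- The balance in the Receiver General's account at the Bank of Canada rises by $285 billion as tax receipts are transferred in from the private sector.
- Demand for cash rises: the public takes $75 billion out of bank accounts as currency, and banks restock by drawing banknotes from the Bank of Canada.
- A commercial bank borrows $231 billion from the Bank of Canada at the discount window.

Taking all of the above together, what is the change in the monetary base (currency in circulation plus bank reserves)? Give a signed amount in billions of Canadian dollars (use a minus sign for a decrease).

Asset purchase (from non-banks) $291 billion: Bank of Canada balance sheet expands → +$291B.
OMO sale (to banks) $251 billion: Bank of Canada balance sheet contracts → −$251B.
Government account inflow $285 billion: reserves shift to a non-base liability → −$285B.
Currency withdrawal $75 billion: just a shift between currency and reserves — both are base money → 0.
Discount-window loan $231 billion: Bank of Canada balance sheet expands → +$231B.
Net: 291 − 251 − 285 + 0 + 231 = -$14 billion.

-$14 billion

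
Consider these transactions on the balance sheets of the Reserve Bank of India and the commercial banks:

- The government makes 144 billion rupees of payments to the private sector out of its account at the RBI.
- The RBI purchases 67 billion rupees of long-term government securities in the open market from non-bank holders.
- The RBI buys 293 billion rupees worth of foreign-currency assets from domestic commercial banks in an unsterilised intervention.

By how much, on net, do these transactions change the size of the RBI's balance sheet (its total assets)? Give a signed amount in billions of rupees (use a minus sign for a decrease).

RBI balance sheet:
  Assets:      Securities +67B, Foreign assets +293B
  Liabilities: Bank reserves +504B, Government deposits −144B
Change in total RBI assets = +360 billion.

+360 billion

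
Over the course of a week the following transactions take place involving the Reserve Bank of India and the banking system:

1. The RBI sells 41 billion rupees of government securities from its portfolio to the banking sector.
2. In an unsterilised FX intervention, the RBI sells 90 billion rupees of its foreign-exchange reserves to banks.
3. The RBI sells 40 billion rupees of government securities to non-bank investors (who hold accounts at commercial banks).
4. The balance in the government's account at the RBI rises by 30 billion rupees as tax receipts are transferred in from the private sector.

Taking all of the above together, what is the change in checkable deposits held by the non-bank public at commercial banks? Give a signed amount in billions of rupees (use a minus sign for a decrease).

OMO sale (to banks) 41 billion rupees: the counterparty is a bank, so public deposits are unchanged → 0.
FX sale 90 billion rupees: the counterparty is a bank, so public deposits are unchanged → 0.
Asset sale (to non-banks) 40 billion rupees: non-bank counterparties' bank balances fall → −40B.
Government account inflow 30 billion rupees: non-bank counterparties' bank balances fall → −30B.
Net: 0 + 0 − 40 − 30 = -70 billion.

-70 billion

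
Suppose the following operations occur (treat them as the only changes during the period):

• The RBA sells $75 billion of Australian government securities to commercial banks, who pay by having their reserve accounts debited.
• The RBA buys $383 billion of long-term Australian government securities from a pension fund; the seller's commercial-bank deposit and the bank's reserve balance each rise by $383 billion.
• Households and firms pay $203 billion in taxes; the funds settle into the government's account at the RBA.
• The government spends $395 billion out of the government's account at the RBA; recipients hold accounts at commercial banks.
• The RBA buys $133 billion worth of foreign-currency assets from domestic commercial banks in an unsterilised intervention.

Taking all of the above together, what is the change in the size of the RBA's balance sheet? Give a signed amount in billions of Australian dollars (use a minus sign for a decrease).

+$441 billion

OMO sale (to banks) $75 billion: an RBA asset is shed → −$75B.
Asset purchase (from non-banks) $383 billion: an RBA asset is acquired → +$383B.
Government account inflow $203 billion: only the composition of liabilities changes → 0.
Government spending $395 billion: only the composition of liabilities changes → 0.
FX purchase $133 billion: an RBA asset is acquired → +$133B.
Net: −75 + 383 + 0 + 0 + 133 = +$441 billion.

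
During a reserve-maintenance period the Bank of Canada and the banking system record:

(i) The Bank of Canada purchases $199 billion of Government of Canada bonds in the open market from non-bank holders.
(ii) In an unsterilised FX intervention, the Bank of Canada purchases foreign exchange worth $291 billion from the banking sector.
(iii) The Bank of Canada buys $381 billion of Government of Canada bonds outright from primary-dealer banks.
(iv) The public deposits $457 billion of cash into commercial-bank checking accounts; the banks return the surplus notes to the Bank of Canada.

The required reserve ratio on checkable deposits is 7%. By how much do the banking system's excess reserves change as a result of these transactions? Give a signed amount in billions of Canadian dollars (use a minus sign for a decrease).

Asset purchase (from non-banks) $199 billion: reserves +$199B, deposits +$199B.
FX purchase $291 billion: reserves +$291B, deposits 0.
OMO purchase (from banks) $381 billion: reserves +$381B, deposits 0.
Currency deposit $457 billion: reserves +$457B, deposits +$457B.
Totals: Δreserves = +$1328B, Δdeposits = +$656B.
Δrequired reserves = 7% × +$656B = +$45.92B.
Δexcess reserves = Δreserves − Δrequired = +$1328B − (+$45.92B) = +$1282.08 billion.

+$1282.08 billion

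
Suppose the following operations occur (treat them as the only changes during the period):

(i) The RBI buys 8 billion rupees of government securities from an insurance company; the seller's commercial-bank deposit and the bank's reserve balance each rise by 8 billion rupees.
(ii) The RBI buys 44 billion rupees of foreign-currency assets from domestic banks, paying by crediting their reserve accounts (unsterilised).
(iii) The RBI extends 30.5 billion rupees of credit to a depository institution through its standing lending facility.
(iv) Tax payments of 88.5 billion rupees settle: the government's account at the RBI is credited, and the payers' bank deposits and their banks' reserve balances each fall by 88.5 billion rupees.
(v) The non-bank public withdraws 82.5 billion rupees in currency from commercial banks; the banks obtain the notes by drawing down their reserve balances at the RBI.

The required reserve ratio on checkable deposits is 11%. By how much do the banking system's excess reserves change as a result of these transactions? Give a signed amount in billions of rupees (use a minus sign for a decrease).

-70.57 billion

Asset purchase (from non-banks) 8 billion rupees: reserves +8B, deposits +8B.
FX purchase 44 billion rupees: reserves +44B, deposits 0.
Discount-window loan 30.5 billion rupees: reserves +30.5B, deposits 0.
Government account inflow 88.5 billion rupees: reserves −88.5B, deposits −88.5B.
Currency withdrawal 82.5 billion rupees: reserves −82.5B, deposits −82.5B.
Totals: Δreserves = −88.5B, Δdeposits = −163B.
Δrequired reserves = 11% × −163B = −17.93B.
Δexcess reserves = Δreserves − Δrequired = −88.5B − (−17.93B) = -70.57 billion.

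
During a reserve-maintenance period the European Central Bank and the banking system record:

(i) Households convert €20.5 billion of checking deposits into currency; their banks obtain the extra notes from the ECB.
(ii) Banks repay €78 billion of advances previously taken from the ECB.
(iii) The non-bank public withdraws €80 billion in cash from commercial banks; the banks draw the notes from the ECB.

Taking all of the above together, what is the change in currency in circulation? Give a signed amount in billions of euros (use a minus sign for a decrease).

Currency withdrawal €20.5 billion: notes leave the central bank → +€20.5B.
Discount-window repayment €78 billion: no currency enters or leaves circulation → 0.
Currency withdrawal €80 billion: notes leave the central bank → +€80B.
Net: 20.5 + 0 + 80 = +€100.5 billion.

+€100.5 billion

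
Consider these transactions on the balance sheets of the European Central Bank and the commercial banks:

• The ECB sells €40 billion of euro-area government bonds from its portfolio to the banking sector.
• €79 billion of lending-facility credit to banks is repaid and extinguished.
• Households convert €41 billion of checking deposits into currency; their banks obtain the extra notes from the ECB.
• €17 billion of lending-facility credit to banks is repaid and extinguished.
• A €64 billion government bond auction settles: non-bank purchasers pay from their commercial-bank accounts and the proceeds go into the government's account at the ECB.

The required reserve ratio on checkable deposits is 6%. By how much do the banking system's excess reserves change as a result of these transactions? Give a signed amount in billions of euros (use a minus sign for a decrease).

OMO sale (to banks) €40 billion: reserves −€40B, deposits 0.
Discount-window repayment €79 billion: reserves −€79B, deposits 0.
Currency withdrawal €41 billion: reserves −€41B, deposits −€41B.
Discount-window repayment €17 billion: reserves −€17B, deposits 0.
Government account inflow €64 billion: reserves −€64B, deposits −€64B.
Totals: Δreserves = −€241B, Δdeposits = −€105B.
Δrequired reserves = 6% × −€105B = −€6.3B.
Δexcess reserves = Δreserves − Δrequired = −€241B − (−€6.3B) = -€234.7 billion.

-€234.7 billion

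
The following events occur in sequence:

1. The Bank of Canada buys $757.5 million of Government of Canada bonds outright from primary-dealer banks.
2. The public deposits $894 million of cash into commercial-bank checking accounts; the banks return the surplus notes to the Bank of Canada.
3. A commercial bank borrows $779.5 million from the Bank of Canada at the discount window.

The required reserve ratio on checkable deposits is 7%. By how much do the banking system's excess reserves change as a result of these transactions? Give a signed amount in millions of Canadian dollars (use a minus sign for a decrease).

+$2368.42 million

OMO purchase (from banks) $757.5 million: reserves +$757.5M, deposits 0.
Currency deposit $894 million: reserves +$894M, deposits +$894M.
Discount-window loan $779.5 million: reserves +$779.5M, deposits 0.
Totals: Δreserves = +$2431M, Δdeposits = +$894M.
Δrequired reserves = 7% × +$894M = +$62.58M.
Δexcess reserves = Δreserves − Δrequired = +$2431M − (+$62.58M) = +$2368.42 million.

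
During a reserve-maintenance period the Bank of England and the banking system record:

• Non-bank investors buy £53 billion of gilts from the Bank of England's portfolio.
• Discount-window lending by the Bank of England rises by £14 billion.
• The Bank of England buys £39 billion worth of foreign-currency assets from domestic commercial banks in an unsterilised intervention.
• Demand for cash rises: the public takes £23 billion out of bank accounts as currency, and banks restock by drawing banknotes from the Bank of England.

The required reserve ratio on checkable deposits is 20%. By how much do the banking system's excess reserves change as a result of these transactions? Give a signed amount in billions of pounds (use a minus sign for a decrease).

-£7.8 billion

Asset sale (to non-banks) £53 billion: reserves −£53B, deposits −£53B.
Discount-window loan £14 billion: reserves +£14B, deposits 0.
FX purchase £39 billion: reserves +£39B, deposits 0.
Currency withdrawal £23 billion: reserves −£23B, deposits −£23B.
Totals: Δreserves = −£23B, Δdeposits = −£76B.
Δrequired reserves = 20% × −£76B = −£15.2B.
Δexcess reserves = Δreserves − Δrequired = −£23B − (−£15.2B) = -£7.8 billion.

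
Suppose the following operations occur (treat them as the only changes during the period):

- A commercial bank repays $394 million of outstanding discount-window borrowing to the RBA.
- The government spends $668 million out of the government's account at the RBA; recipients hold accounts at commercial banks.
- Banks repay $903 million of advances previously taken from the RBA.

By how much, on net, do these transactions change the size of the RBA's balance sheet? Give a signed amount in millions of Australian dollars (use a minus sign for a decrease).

-$1297 million

Discount-window repayment $394 million: an RBA asset is shed → −$394M.
Government spending $668 million: only the composition of liabilities changes → 0.
Discount-window repayment $903 million: an RBA asset is shed → −$903M.
Net: −394 + 0 − 903 = -$1297 million.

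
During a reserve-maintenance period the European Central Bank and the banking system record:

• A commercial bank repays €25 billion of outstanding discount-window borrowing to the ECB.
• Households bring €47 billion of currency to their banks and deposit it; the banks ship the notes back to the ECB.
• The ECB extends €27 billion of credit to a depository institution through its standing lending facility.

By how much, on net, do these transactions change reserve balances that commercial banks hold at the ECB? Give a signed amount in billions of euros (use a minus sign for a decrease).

+€49 billion

Discount-window repayment €25 billion: repayment is debited from reserves → −€25B.
Currency deposit €47 billion: returned notes are swapped for reserve credit → +€47B.
Discount-window loan €27 billion: the loan is credited to the bank's reserve account → +€27B.
Net: −25 + 47 + 27 = +€49 billion.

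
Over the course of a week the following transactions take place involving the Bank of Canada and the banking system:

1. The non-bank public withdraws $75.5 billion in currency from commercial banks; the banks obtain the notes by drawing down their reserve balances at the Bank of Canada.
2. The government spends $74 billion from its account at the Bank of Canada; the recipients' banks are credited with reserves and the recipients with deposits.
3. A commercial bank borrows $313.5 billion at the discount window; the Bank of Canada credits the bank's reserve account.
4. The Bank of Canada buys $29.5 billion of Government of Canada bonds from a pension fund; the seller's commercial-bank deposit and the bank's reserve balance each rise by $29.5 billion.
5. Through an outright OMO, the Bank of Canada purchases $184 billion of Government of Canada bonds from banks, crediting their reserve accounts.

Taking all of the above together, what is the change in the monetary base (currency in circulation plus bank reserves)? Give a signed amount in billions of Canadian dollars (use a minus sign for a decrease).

Bank of Canada balance sheet:
  Assets:      Securities +$213.5B, Loans to banks +$313.5B
  Liabilities: Bank reserves +$525.5B, Currency in circulation +$75.5B, Government deposits −$74B
Monetary base = currency + reserves: +$75.5B + (+$525.5B) = +$601 billion.

+$601 billion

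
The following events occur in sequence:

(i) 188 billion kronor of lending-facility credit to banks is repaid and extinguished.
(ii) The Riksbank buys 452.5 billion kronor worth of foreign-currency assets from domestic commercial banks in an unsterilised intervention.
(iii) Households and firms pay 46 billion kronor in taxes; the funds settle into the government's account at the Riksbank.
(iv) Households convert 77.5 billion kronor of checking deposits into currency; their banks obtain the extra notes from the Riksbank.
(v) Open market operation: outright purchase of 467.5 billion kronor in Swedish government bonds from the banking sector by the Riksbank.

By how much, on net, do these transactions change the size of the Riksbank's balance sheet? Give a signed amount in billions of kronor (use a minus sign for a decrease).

Riksbank balance sheet:
  Assets:      Securities +467.5B, Loans to banks −188B, Foreign assets +452.5B
  Liabilities: Bank reserves +608.5B, Currency in circulation +77.5B, Government deposits +46B
Change in total Riksbank assets = +732 billion.

+732 billion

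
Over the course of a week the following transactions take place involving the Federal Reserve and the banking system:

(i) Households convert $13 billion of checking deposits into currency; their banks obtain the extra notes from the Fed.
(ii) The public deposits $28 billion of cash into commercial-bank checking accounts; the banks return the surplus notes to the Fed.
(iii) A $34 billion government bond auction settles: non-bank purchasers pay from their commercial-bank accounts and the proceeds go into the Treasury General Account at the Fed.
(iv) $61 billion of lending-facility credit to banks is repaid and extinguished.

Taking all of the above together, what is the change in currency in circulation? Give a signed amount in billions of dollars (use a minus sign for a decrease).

-$15 billion

Currency withdrawal $13 billion: notes leave the central bank → +$13B.
Currency deposit $28 billion: notes return to the central bank → −$28B.
Government account inflow $34 billion: no currency enters or leaves circulation → 0.
Discount-window repayment $61 billion: no currency enters or leaves circulation → 0.
Net: 13 − 28 + 0 + 0 = -$15 billion.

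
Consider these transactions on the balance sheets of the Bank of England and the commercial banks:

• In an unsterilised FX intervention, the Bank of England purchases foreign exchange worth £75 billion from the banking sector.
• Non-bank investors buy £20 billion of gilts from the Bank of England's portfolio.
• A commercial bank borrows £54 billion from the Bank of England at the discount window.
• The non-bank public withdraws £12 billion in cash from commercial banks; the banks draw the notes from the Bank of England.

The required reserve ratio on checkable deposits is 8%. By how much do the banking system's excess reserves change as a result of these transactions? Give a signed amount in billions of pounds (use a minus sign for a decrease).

+£99.56 billion

FX purchase £75 billion: reserves +£75B, deposits 0.
Asset sale (to non-banks) £20 billion: reserves −£20B, deposits −£20B.
Discount-window loan £54 billion: reserves +£54B, deposits 0.
Currency withdrawal £12 billion: reserves −£12B, deposits −£12B.
Totals: Δreserves = +£97B, Δdeposits = −£32B.
Δrequired reserves = 8% × −£32B = −£2.56B.
Δexcess reserves = Δreserves − Δrequired = +£97B − (−£2.56B) = +£99.56 billion.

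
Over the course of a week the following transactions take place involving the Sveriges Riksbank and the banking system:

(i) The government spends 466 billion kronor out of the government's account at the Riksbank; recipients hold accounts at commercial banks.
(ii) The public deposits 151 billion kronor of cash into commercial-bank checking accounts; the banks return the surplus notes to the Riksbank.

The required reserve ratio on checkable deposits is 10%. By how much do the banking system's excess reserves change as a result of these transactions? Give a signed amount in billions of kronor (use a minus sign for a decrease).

Government spending 466 billion kronor: reserves +466B, deposits +466B.
Currency deposit 151 billion kronor: reserves +151B, deposits +151B.
Totals: Δreserves = +617B, Δdeposits = +617B.
Δrequired reserves = 10% × +617B = +61.7B.
Δexcess reserves = Δreserves − Δrequired = +617B − (+61.7B) = +555.3 billion.

+555.3 billion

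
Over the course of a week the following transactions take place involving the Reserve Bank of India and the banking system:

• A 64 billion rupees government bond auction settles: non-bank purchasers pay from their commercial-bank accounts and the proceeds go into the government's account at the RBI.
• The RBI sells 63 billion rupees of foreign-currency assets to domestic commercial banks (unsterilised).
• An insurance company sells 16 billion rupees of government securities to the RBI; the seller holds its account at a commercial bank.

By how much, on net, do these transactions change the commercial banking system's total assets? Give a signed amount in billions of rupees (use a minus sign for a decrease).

-48 billion

Government account inflow 64 billion rupees: bank balance sheets shrink → −64B.
FX sale 63 billion rupees: just an asset swap on bank balance sheets → 0.
Asset purchase (from non-banks) 16 billion rupees: bank balance sheets expand → +16B.
Net: −64 + 0 + 16 = -48 billion.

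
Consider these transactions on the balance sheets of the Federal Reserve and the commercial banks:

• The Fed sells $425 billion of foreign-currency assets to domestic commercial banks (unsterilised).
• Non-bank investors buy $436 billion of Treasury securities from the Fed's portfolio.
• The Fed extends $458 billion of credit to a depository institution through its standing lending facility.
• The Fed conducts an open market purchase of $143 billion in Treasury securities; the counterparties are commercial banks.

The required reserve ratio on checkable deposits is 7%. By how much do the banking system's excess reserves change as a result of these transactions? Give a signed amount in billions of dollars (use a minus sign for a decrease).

FX sale $425 billion: reserves −$425B, deposits 0.
Asset sale (to non-banks) $436 billion: reserves −$436B, deposits −$436B.
Discount-window loan $458 billion: reserves +$458B, deposits 0.
OMO purchase (from banks) $143 billion: reserves +$143B, deposits 0.
Totals: Δreserves = −$260B, Δdeposits = −$436B.
Δrequired reserves = 7% × −$436B = −$30.52B.
Δexcess reserves = Δreserves − Δrequired = −$260B − (−$30.52B) = -$229.48 billion.

-$229.48 billion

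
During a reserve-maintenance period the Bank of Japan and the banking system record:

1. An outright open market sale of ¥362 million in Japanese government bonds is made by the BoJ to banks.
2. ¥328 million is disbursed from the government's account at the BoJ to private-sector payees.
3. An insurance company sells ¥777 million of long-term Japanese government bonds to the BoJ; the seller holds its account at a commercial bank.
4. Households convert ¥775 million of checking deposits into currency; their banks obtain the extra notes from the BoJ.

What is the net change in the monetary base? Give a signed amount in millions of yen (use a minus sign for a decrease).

+¥743 million

OMO sale (to banks) ¥362 million: BoJ balance sheet contracts → −¥362M.
Government spending ¥328 million: a non-base liability converts back to reserves → +¥328M.
Asset purchase (from non-banks) ¥777 million: BoJ balance sheet expands → +¥777M.
Currency withdrawal ¥775 million: just a shift between currency and reserves — both are base money → 0.
Net: −362 + 328 + 777 + 0 = +¥743 million.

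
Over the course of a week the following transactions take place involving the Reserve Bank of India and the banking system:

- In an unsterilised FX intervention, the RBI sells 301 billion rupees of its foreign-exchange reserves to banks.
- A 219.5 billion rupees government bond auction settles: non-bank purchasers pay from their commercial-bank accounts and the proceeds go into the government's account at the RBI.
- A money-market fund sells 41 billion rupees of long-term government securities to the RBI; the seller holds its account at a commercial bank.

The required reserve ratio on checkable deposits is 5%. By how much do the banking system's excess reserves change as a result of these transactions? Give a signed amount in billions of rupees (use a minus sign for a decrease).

FX sale 301 billion rupees: reserves −301B, deposits 0.
Government account inflow 219.5 billion rupees: reserves −219.5B, deposits −219.5B.
Asset purchase (from non-banks) 41 billion rupees: reserves +41B, deposits +41B.
Totals: Δreserves = −479.5B, Δdeposits = −178.5B.
Δrequired reserves = 5% × −178.5B = −8.925B.
Δexcess reserves = Δreserves − Δrequired = −479.5B − (−8.925B) = -470.575 billion.

-470.575 billion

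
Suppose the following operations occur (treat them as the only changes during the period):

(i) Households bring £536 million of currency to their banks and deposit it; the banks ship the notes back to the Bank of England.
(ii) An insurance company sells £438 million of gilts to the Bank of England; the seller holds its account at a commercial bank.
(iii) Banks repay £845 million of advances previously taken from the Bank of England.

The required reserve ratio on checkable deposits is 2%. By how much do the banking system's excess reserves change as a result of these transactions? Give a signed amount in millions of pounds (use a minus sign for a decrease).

+£109.52 million

Currency deposit £536 million: reserves +£536M, deposits +£536M.
Asset purchase (from non-banks) £438 million: reserves +£438M, deposits +£438M.
Discount-window repayment £845 million: reserves −£845M, deposits 0.
Totals: Δreserves = +£129M, Δdeposits = +£974M.
Δrequired reserves = 2% × +£974M = +£19.48M.
Δexcess reserves = Δreserves − Δrequired = +£129M − (+£19.48M) = +£109.52 million.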